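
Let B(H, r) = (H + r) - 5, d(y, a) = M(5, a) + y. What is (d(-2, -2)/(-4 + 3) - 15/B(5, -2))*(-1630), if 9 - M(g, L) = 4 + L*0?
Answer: -7335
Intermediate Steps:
M(g, L) = 5 (M(g, L) = 9 - (4 + L*0) = 9 - (4 + 0) = 9 - 1*4 = 9 - 4 = 5)
d(y, a) = 5 + y
B(H, r) = -5 + H + r
(d(-2, -2)/(-4 + 3) - 15/B(5, -2))*(-1630) = ((5 - 2)/(-4 + 3) - 15/(-5 + 5 - 2))*(-1630) = (3/(-1) - 15/(-2))*(-1630) = (3*(-1) - 15*(-½))*(-1630) = (-3 + 15/2)*(-1630) = (9/2)*(-1630) = -7335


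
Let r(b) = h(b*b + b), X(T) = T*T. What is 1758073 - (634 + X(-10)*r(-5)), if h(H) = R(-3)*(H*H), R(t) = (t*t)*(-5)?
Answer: 3557439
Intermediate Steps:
X(T) = T²
R(t) = -5*t² (R(t) = t²*(-5) = -5*t²)
h(H) = -45*H² (h(H) = (-5*(-3)²)*(H*H) = (-5*9)*H² = -45*H²)
r(b) = -45*(b + b²)² (r(b) = -45*(b*b + b)² = -45*(b² + b)² = -45*(b + b²)²)
1758073 - (634 + X(-10)*r(-5)) = 1758073 - (634 + (-10)²*(-45*(-5)²*(1 - 5)²)) = 1758073 - (634 + 100*(-45*25*(-4)²)) = 1758073 - (634 + 100*(-45*25*16)) = 1758073 - (634 + 100*(-18000)) = 1758073 - (634 - 1800000) = 1758073 - 1*(-1799366) = 1758073 + 1799366 = 3557439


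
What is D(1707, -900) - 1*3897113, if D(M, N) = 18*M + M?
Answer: -3864680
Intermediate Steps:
D(M, N) = 19*M
D(1707, -900) - 1*3897113 = 19*1707 - 1*3897113 = 32433 - 3897113 = -3864680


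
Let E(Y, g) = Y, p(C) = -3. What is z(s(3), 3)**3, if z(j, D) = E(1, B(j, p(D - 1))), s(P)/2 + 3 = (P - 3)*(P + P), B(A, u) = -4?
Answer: 1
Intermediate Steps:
s(P) = -6 + 4*P*(-3 + P) (s(P) = -6 + 2*((P - 3)*(P + P)) = -6 + 2*((-3 + P)*(2*P)) = -6 + 2*(2*P*(-3 + P)) = -6 + 4*P*(-3 + P))
z(j, D) = 1
z(s(3), 3)**3 = 1**3 = 1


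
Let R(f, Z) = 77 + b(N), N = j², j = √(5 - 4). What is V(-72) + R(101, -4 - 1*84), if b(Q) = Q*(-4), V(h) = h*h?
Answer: 5257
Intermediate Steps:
V(h) = h²
j = 1 (j = √1 = 1)
N = 1 (N = 1² = 1)
b(Q) = -4*Q
R(f, Z) = 73 (R(f, Z) = 77 - 4*1 = 77 - 4 = 73)
V(-72) + R(101, -4 - 1*84) = (-72)² + 73 = 5184 + 73 = 5257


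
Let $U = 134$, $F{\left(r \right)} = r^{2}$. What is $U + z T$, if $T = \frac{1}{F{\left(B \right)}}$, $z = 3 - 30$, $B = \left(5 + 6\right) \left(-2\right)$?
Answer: $\frac{64829}{484} \approx 133.94$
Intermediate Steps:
$B = -22$ ($B = 11 \left(-2\right) = -22$)
$z = -27$ ($z = 3 - 30 = -27$)
$T = \frac{1}{484}$ ($T = \frac{1}{\left(-22\right)^{2}} = \frac{1}{484} \approx 0.0020661$)
$U + z T = 134 - \frac{27}{484} = \frac{64829}{484}$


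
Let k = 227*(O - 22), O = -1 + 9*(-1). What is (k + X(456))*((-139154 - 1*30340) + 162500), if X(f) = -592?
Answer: 54944864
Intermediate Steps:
O = -10 (O = -1 - 9 = -10)
k = -7264 (k = 227*(-10 - 22) = 227*(-32) = -7264)
(k + X(456))*((-139154 - 1*30340) + 162500) = (-7264 - 592)*((-139154 - 1*30340) + 162500) = -7856*((-139154 - 30340) + 162500) = -7856*(-169494 + 162500) = -7856*(-6994) = 54944864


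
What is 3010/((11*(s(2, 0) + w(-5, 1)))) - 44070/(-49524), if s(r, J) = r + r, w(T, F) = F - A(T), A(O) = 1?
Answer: 3145965/45397 ≈ 69.299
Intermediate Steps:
w(T, F) = -1 + F (w(T, F) = F - 1*1 = F - 1 = -1 + F)
s(r, J) = 2*r
3010/((11*(s(2, 0) + w(-5, 1)))) - 44070/(-49524) = 3010/((11*(2*2 + (-1 + 1)))) - 44070/(-49524) = 3010/((11*(4 + 0))) - 44070*(-1/49524) = 3010/((11*4)) + 7345/8254 = 3010/44 + 7345/8254 = 3010*(1/44) + 7345/8254 = 1505/22 + 7345/8254 = 3145965/45397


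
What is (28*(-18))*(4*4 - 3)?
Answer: -6552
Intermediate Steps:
(28*(-18))*(4*4 - 3) = -504*(16 - 3) = -504*13 = -6552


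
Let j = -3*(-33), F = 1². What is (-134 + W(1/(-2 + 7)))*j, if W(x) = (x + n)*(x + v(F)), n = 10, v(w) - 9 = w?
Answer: -74151/25 ≈ -2966.0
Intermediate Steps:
F = 1
v(w) = 9 + w
W(x) = (10 + x)² (W(x) = (x + 10)*(x + (9 + 1)) = (10 + x)*(x + 10) = (10 + x)*(10 + x) = (10 + x)²)
j = 99
(-134 + W(1/(-2 + 7)))*j = (-134 + (100 + (1/(-2 + 7))² + 20/(-2 + 7)))*99 = (-134 + (100 + (1/5)² + 20/5))*99 = (-134 + (100 + (⅕)² + 20*(⅕)))*99 = (-134 + (100 + 1/25 + 4))*99 = (-134 + 2601/25)*99 = -749/25*99 = -74151/25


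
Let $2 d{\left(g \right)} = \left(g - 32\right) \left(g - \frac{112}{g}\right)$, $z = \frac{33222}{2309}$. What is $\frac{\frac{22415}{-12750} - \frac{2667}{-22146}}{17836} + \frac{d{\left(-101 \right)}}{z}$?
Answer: $\frac{221140344315720059}{478984561132350} \approx 461.69$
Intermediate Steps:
$z = \frac{33222}{2309}$ ($z = 33222 \cdot \frac{1}{2309} = \frac{33222}{2309} \approx 14.388$)
$d{\left(g \right)} = \frac{\left(-32 + g\right) \left(g - \frac{112}{g}\right)}{2}$ ($d{\left(g \right)} = \frac{\left(g - 32\right) \left(g - \frac{112}{g}\right)}{2} = \frac{\left(-32 + g\right) \left(g - \frac{112}{g}\right)}{2}$)
$\frac{\frac{22415}{-12750} - \frac{2667}{-22146}}{17836} + \frac{d{\left(-101 \right)}}{z} = \frac{\frac{22415}{-12750} - \frac{2667}{-22146}}{17836} + \frac{-56 + \frac{\left(-101\right)^{2}}{2} - -1616 + \frac{1792}{-101}}{\frac{33222}{2309}} = \left(22415 \left(- \frac{1}{12750}\right) - - \frac{889}{7382}\right) \frac{1}{17836} + \left(-56 + \frac{1}{2} \cdot 10201 + 1616 + 1792 \left(- \frac{1}{101}\right)\right) \frac{2309}{33222} = \left(- \frac{4483}{2550} + \frac{889}{7382}\right) \frac{1}{17836} + \left(-56 + \frac{10201}{2} + 1616 - \frac{1792}{101}\right) \frac{2309}{33222} = \left(- \frac{7706639}{4706025}\right) \frac{1}{17836} + \frac{1341837}{202} \cdot \frac{2309}{33222} = - \frac{7706639}{83936661900} + \frac{147538173}{319564} = \frac{221140344315720059}{478984561132350}$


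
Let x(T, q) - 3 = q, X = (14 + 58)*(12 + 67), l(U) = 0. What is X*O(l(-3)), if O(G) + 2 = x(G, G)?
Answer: 5688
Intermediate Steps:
X = 5688 (X = 72*79 = 5688)
x(T, q) = 3 + q
O(G) = 1 + G (O(G) = -2 + (3 + G) = 1 + G)
X*O(l(-3)) = 5688*(1 + 0) = 5688*1 = 5688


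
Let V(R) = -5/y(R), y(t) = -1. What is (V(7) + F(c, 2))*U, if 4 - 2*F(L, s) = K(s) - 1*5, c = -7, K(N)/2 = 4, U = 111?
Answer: 1221/2 ≈ 610.50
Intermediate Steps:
K(N) = 8 (K(N) = 2*4 = 8)
F(L, s) = ½ (F(L, s) = 2 - (8 - 1*5)/2 = 2 - (8 - 5)/2 = 2 - ½*3 = 2 - 3/2 = ½)
V(R) = 5 (V(R) = -5/(-1) = -5*(-1) = 5)
(V(7) + F(c, 2))*U = (5 + ½)*111 = (11/2)*111 = 1221/2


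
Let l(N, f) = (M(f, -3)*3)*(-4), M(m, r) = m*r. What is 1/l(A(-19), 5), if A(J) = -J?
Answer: 1/180 ≈ 0.0055556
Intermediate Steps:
l(N, f) = 36*f (l(N, f) = ((f*(-3))*3)*(-4) = (-3*f*3)*(-4) = -9*f*(-4) = 36*f)
1/l(A(-19), 5) = 1/(36*5) = 1/180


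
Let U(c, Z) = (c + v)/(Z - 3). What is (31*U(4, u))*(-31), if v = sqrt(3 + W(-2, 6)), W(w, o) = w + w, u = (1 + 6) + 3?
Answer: -3844/7 - 961*I/7 ≈ -549.14 - 137.29*I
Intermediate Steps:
u = 10 (u = 7 + 3 = 10)
W(w, o) = 2*w
v = I (v = sqrt(3 + 2*(-2)) = sqrt(3 - 4) = sqrt(-1) = I ≈ 1.0*I)
U(c, Z) = (I + c)/(-3 + Z) (U(c, Z) = (c + I)/(Z - 3) = (I + c)/(-3 + Z))
(31*U(4, u))*(-31) = (31*((I + 4)/(-3 + 10)))*(-31) = (31*((4 + I)/7))*(-31) = (31*(4/7 + I/7))*(-31) = (124/7 + 31*I/7)*(-31) = -3844/7 - 961*I/7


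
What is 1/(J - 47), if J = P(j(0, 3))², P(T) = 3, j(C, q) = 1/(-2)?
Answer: -1/38 ≈ -0.026316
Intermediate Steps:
j(C, q) = -½
J = 9 (J = 3² = 9)
1/(J - 47) = 1/(9 - 47) = 1/(-38) = -1/38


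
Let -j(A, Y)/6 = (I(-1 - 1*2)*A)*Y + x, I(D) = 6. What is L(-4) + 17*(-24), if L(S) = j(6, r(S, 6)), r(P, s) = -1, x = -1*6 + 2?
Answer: -168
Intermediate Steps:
x = -4 (x = -6 + 2 = -4)
j(A, Y) = 24 - 36*A*Y (j(A, Y) = -6*((6*A)*Y - 4) = -6*(6*A*Y - 4) = -6*(-4 + 6*A*Y) = 24 - 36*A*Y)
L(S) = 240 (L(S) = 24 - 36*6*(-1) = 24 + 216 = 240)
L(-4) + 17*(-24) = 240 + 17*(-24) = 240 - 408 = -168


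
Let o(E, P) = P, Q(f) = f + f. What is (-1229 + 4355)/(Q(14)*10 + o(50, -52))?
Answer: 521/38 ≈ 13.711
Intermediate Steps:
Q(f) = 2*f
(-1229 + 4355)/(Q(14)*10 + o(50, -52)) = (-1229 + 4355)/((2*14)*10 - 52) = 3126/(28*10 - 52) = 3126/(280 - 52) = 3126/228 = 3126*(1/228) = 521/38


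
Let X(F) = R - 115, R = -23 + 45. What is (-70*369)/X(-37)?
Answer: 8610/31 ≈ 277.74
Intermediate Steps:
R = 22
X(F) = -93 (X(F) = 22 - 115 = -93)
(-70*369)/X(-37) = -70*369/(-93) = -25830*(-1/93) = 8610/31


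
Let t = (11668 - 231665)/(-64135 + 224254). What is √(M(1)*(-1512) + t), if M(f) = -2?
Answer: √8610485671469/53373 ≈ 54.978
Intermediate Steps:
t = -219997/160119 ≈ -1.3740
√(M(1)*(-1512) + t) = √(-2*(-1512) - 219997/160119) = √(3024 - 219997/160119) = √(483979859/160119) = √8610485671469/53373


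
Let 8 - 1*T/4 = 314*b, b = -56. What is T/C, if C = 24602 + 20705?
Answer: 70368/45307 ≈ 1.5531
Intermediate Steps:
C = 45307
T = 70368 (T = 32 - 1256*(-56) = 32 - 4*(-17584) = 32 + 70336 = 70368)
T/C = 70368/45307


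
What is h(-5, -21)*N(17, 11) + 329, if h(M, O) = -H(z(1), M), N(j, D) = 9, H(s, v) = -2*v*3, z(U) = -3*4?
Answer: 59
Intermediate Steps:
z(U) = -12
H(s, v) = -6*v
h(M, O) = 6*M (h(M, O) = -(-6)*M = 6*M)
h(-5, -21)*N(17, 11) + 329 = (6*(-5))*9 + 329 = -30*9 + 329 = -270 + 329 = 59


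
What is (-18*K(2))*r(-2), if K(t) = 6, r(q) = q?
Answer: 216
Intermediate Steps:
(-18*K(2))*r(-2) = -18*6*(-2) = -108*(-2) = 216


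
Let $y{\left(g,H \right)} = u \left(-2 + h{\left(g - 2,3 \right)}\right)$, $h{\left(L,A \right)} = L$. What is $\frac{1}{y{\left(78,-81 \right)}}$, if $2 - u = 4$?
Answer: $- \frac{1}{148} \approx -0.0067568$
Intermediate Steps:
$u = -2$ ($u = 2 - 4 = -2$)
$y{\left(g,H \right)} = 8 - 2 g$ ($y{\left(g,H \right)} = - 2 \left(-2 + \left(g - 2\right)\right) = - 2 \left(-2 + \left(-2 + g\right)\right) = - 2 \left(-4 + g\right) = 8 - 2 g$)
$\frac{1}{y{\left(78,-81 \right)}} = \frac{1}{8 - 156} = \frac{1}{-148} = - \frac{1}{148}$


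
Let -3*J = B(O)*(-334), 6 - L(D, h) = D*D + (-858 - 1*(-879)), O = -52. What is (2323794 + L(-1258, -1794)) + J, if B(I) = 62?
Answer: 2244353/3 ≈ 7.4812e+5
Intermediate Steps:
L(D, h) = -15 - D² (L(D, h) = 6 - (D*D + (-858 - 1*(-879))) = 6 - (D² + (-858 + 879)) = 6 - (D² + 21) = 6 - (21 + D²) = 6 + (-21 - D²) = -15 - D²)
J = 20708/3 (J = -62*(-334)/3 = -⅓*(-20708) = 20708/3 ≈ 6902.7)
(2323794 + L(-1258, -1794)) + J = (2323794 + (-15 - 1*(-1258)²)) + 20708/3 = (2323794 + (-15 - 1*1582564)) + 20708/3 = (2323794 + (-15 - 1582564)) + 20708/3 = (2323794 - 1582579) + 20708/3 = 741215 + 20708/3 = 2244353/3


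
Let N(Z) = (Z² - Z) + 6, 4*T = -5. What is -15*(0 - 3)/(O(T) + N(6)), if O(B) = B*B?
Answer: 720/601 ≈ 1.1980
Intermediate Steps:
T = -5/4 (T = (¼)*(-5) = -5/4 ≈ -1.2500)
O(B) = B²
N(Z) = 6 + Z² - Z
-15*(0 - 3)/(O(T) + N(6)) = -15*(0 - 3)/((-5/4)² + (6 + 6² - 1*6)) = -(-45)/(25/16 + (6 + 36 - 6)) = -(-45)/(25/16 + 36) = -(-45)/601/16 = -(-45)*16/601 = -15*(-48/601) = 720/601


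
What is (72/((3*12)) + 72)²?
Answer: 5476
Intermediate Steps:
(72/((3*12)) + 72)² = (72/36 + 72)² = (72*(1/36) + 72)² = (2 + 72)² = 74² = 5476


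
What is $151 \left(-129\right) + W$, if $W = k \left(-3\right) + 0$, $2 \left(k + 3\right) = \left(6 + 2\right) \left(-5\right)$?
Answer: $-19410$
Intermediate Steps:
$k = -23$ ($k = -3 + \frac{\left(6 + 2\right) \left(-5\right)}{2} = -3 + \frac{8 \left(-5\right)}{2} = -3 + \frac{1}{2} \left(-40\right) = -3 - 20 = -23$)
$W = 69$ ($W = \left(-23\right) \left(-3\right) + 0 = 69 + 0 = 69$)
$151 \left(-129\right) + W = 151 \left(-129\right) + 69 = -19479 + 69 = -19410$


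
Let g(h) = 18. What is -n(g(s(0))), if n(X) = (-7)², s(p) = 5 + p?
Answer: -49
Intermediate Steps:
n(X) = 49
-n(g(s(0))) = -1*49 = -49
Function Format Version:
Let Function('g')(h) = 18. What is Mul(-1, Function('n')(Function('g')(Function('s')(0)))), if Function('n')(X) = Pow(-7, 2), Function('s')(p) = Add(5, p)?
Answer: -49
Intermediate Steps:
Function('n')(X) = 49
Mul(-1, Function('n')(Function('g')(Function('s')(0)))) = Mul(-1, 49) = -49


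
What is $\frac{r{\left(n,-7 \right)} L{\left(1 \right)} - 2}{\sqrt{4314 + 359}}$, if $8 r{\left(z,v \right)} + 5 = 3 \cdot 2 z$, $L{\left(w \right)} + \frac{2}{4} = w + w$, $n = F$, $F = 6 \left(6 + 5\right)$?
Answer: $\frac{1141 \sqrt{4673}}{74768} \approx 1.0432$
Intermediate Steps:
$F = 66$ ($F = 6 \cdot 11 = 66$)
$n = 66$
$L{\left(w \right)} = - \frac{1}{2} + 2 w$ ($L{\left(w \right)} = - \frac{1}{2} + \left(w + w\right) = - \frac{1}{2} + 2 w$)
$r{\left(z,v \right)} = - \frac{5}{8} + \frac{3 z}{4}$ ($r{\left(z,v \right)} = - \frac{5}{8} + \frac{3 \cdot 2 z}{8} = - \frac{5}{8} + \frac{6 z}{8} = - \frac{5}{8} + \frac{3 z}{4}$)
$\frac{r{\left(n,-7 \right)} L{\left(1 \right)} - 2}{\sqrt{4314 + 359}} = \frac{\left(- \frac{5}{8} + \frac{3}{4} \cdot 66\right) \left(- \frac{1}{2} + 2 \cdot 1\right) - 2}{\sqrt{4314 + 359}} = \frac{\left(- \frac{5}{8} + \frac{99}{2}\right) \left(- \frac{1}{2} + 2\right) - 2}{\sqrt{4673}} = \left(\frac{391}{8} \cdot \frac{3}{2} - 2\right) \frac{\sqrt{4673}}{4673} = \left(\frac{1173}{16} - 2\right) \frac{\sqrt{4673}}{4673} = \frac{1141 \frac{\sqrt{4673}}{4673}}{16} = \frac{1141 \sqrt{4673}}{74768}$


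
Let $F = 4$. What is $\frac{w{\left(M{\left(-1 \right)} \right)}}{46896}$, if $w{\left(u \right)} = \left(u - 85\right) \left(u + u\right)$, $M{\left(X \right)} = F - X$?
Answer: $- \frac{50}{2931} \approx -0.017059$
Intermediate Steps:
$M{\left(X \right)} = 4 - X$
$w{\left(u \right)} = 2 u \left(-85 + u\right)$ ($w{\left(u \right)} = \left(-85 + u\right) 2 u = 2 u \left(-85 + u\right)$)
$\frac{w{\left(M{\left(-1 \right)} \right)}}{46896} = \frac{2 \left(4 - -1\right) \left(-85 + \left(4 - -1\right)\right)}{46896} = 2 \left(4 + 1\right) \left(-85 + \left(4 + 1\right)\right) \frac{1}{46896} = 2 \cdot 5 \left(-85 + 5\right) \frac{1}{46896} = 2 \cdot 5 \left(-80\right) \frac{1}{46896} = \left(-800\right) \frac{1}{46896} = - \frac{50}{2931}$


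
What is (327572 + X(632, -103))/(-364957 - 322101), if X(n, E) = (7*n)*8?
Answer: -181482/343529 ≈ -0.52829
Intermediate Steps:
X(n, E) = 56*n
(327572 + X(632, -103))/(-364957 - 322101) = (327572 + 56*632)/(-364957 - 322101) = (327572 + 35392)/(-687058) = 362964*(-1/687058) = -181482/343529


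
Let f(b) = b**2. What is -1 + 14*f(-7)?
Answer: 685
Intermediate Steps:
-1 + 14*f(-7) = -1 + 14*(-7)**2 = -1 + 14*49 = -1 + 686 = 685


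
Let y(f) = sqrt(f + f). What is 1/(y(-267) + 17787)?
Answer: 5929/105459301 - I*sqrt(534)/316377903 ≈ 5.6221e-5 - 7.3041e-8*I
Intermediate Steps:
y(f) = sqrt(2)*sqrt(f) (y(f) = sqrt(2*f) = sqrt(2)*sqrt(f))
1/(y(-267) + 17787) = 1/(sqrt(2)*sqrt(-267) + 17787) = 1/(sqrt(2)*(I*sqrt(267)) + 17787) = 1/(I*sqrt(534) + 17787) = 1/(17787 + I*sqrt(534))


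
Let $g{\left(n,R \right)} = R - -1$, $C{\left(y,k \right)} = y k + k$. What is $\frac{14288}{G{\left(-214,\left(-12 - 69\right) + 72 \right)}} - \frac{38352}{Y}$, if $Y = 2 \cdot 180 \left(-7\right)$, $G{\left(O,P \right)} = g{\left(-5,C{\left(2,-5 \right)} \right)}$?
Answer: $- \frac{105562}{105} \approx -1005.4$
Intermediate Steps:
$C{\left(y,k \right)} = k + k y$ ($C{\left(y,k \right)} = k y + k = k + k y$)
$g{\left(n,R \right)} = 1 + R$ ($g{\left(n,R \right)} = R + 1 = 1 + R$)
$G{\left(O,P \right)} = -14$ ($G{\left(O,P \right)} = 1 - 5 \left(1 + 2\right) = 1 - 15 = -14$)
$Y = -2520$ ($Y = 360 \left(-7\right) = -2520$)
$\frac{14288}{G{\left(-214,\left(-12 - 69\right) + 72 \right)}} - \frac{38352}{Y} = \frac{14288}{-14} - \frac{38352}{-2520} = 14288 \left(- \frac{1}{14}\right) - - \frac{1598}{105} = - \frac{7144}{7} + \frac{1598}{105} = - \frac{105562}{105}$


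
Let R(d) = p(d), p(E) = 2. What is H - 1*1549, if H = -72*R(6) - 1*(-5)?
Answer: -1688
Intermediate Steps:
R(d) = 2
H = -139 (H = -72*2 - 1*(-5) = -144 + 5 = -139)
H - 1*1549 = -139 - 1*1549 = -139 - 1549 = -1688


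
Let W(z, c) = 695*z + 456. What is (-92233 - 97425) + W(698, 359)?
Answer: 295908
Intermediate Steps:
W(z, c) = 456 + 695*z
(-92233 - 97425) + W(698, 359) = (-92233 - 97425) + (456 + 695*698) = -189658 + (456 + 485110) = -189658 + 485566 = 295908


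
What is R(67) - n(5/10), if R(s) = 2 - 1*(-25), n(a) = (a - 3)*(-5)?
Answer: 29/2 ≈ 14.500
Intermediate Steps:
n(a) = 15 - 5*a (n(a) = (-3 + a)*(-5) = 15 - 5*a)
R(s) = 27 (R(s) = 2 + 25 = 27)
R(67) - n(5/10) = 27 - (15 - 5*5/10) = 27 - (15 - 5/2) = 27 - 1*25/2 = 27 - 25/2 = 29/2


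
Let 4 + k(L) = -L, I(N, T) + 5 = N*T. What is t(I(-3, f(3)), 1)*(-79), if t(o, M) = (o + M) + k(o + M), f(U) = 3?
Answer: 316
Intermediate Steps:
I(N, T) = -5 + N*T
k(L) = -4 - L
t(o, M) = -4 (t(o, M) = (o + M) + (-4 - (o + M)) = (M + o) + (-4 - (M + o)) = (M + o) + (-4 + (-M - o)) = (M + o) + (-4 - M - o) = -4)
t(I(-3, f(3)), 1)*(-79) = -4*(-79) = 316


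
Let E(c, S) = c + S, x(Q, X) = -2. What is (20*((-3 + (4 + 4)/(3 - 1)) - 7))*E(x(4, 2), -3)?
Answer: 600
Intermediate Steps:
E(c, S) = S + c
(20*((-3 + (4 + 4)/(3 - 1)) - 7))*E(x(4, 2), -3) = (20*((-3 + (4 + 4)/(3 - 1)) - 7))*(-3 - 2) = (20*((-3 + 8/2) - 7))*(-5) = (20*((-3 + 8*(½)) - 7))*(-5) = (20*((-3 + 4) - 7))*(-5) = (20*(1 - 7))*(-5) = (20*(-6))*(-5) = -120*(-5) = 600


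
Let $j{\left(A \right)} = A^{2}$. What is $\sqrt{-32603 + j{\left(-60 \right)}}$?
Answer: $i \sqrt{29003} \approx 170.3 i$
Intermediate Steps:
$\sqrt{-32603 + j{\left(-60 \right)}} = \sqrt{-32603 + \left(-60\right)^{2}} = \sqrt{-32603 + 3600} = \sqrt{-29003} = i \sqrt{29003}$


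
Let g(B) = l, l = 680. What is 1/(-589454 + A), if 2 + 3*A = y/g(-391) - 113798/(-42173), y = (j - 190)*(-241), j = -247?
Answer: -28677640/16902662421493 ≈ -1.6966e-6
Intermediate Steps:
g(B) = 680
y = 105317 (y = (-247 - 190)*(-241) = -437*(-241) = 105317)
A = 1487187067/28677640 (A = -2/3 + (105317/680 - 113798/(-42173))/3 = -2/3 + (105317*(1/680) - 113798*(-1/42173))/3 = -2/3 + (105317/680 + 113798/42173)/3 = -2/3 + (1/3)*(4518916481/28677640) = -2/3 + 4518916481/86032920 = 1487187067/28677640 ≈ 51.859)
1/(-589454 + A) = 1/(-589454 + 1487187067/28677640) = 1/(-16902662421493/28677640) = -28677640/16902662421493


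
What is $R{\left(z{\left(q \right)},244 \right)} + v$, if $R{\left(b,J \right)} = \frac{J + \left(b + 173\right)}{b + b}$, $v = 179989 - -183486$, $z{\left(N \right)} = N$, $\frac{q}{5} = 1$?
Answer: $\frac{1817586}{5} \approx 3.6352 \cdot 10^{5}$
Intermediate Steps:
$q = 5$ ($q = 5 \cdot 1 = 5$)
$v = 363475$ ($v = 179989 + 183486 = 363475$)
$R{\left(b,J \right)} = \frac{173 + J + b}{2 b}$ ($R{\left(b,J \right)} = \frac{J + \left(173 + b\right)}{2 b} = \left(173 + J + b\right) \frac{1}{2 b} = \frac{173 + J + b}{2 b}$)
$R{\left(z{\left(q \right)},244 \right)} + v = \frac{173 + 244 + 5}{2 \cdot 5} + 363475 = \frac{1}{2} \cdot \frac{1}{5} \cdot 422 + 363475 = \frac{211}{5} + 363475 = \frac{1817586}{5}$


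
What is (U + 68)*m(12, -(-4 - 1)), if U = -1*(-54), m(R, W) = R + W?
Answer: 2074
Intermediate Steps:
U = 54
(U + 68)*m(12, -(-4 - 1)) = (54 + 68)*(12 - (-4 - 1)) = 122*(12 - 1*(-5)) = 122*(12 + 5) = 122*17 = 2074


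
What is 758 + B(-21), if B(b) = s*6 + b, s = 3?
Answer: 755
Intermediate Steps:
B(b) = 18 + b (B(b) = 3*6 + b = 18 + b)
758 + B(-21) = 758 + (18 - 21) = 758 - 3 = 755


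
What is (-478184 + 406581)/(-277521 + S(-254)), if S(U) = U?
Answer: 71603/277775 ≈ 0.25777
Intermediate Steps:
(-478184 + 406581)/(-277521 + S(-254)) = (-478184 + 406581)/(-277521 - 254) = -71603/(-277775) = -71603*(-1/277775) = 71603/277775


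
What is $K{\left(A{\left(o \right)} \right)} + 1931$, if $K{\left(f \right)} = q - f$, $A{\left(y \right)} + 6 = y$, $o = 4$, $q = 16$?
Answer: $1949$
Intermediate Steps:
$A{\left(y \right)} = -6 + y$
$K{\left(f \right)} = 16 - f$
$K{\left(A{\left(o \right)} \right)} + 1931 = \left(16 - \left(-6 + 4\right)\right) + 1931 = \left(16 - -2\right) + 1931 = \left(16 + 2\right) + 1931 = 18 + 1931 = 1949$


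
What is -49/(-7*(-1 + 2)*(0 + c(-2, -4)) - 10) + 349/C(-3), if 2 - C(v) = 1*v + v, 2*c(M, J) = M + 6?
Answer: 137/3 ≈ 45.667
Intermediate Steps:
c(M, J) = 3 + M/2 (c(M, J) = (M + 6)/2 = (6 + M)/2 = 3 + M/2)
C(v) = 2 - 2*v (C(v) = 2 - (1*v + v) = 2 - (v + v) = 2 - 2*v)
-49/(-7*(-1 + 2)*(0 + c(-2, -4)) - 10) + 349/C(-3) = -49/(-7*(-1 + 2)*(0 + (3 + (½)*(-2))) - 10) + 349/(2 - 2*(-3)) = -49/(-7*(0 + (3 - 1)) - 10) + 349/(2 + 6) = -49/(-7*(0 + 2) - 10) + 349/8 = -49/(-7*2 - 10) + 349*(⅛) = -49/(-7*2 - 10) + 349/8 = -49/(-14 - 10) + 349/8 = -49/(-24) + 349/8 = -49*(-1/24) + 349/8 = 49/24 + 349/8 = 137/3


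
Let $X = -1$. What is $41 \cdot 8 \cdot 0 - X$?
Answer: $1$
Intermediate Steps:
$41 \cdot 8 \cdot 0 - X = 41 \cdot 8 \cdot 0 - -1 = 41 \cdot 0 + 1 = 0 + 1 = 1$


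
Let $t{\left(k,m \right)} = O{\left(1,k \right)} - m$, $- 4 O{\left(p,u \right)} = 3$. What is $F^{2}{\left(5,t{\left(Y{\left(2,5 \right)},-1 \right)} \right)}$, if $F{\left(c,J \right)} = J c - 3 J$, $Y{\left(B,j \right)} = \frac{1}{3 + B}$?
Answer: $\frac{1}{4} \approx 0.25$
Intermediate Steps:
$O{\left(p,u \right)} = - \frac{3}{4}$ ($O{\left(p,u \right)} = \left(- \frac{1}{4}\right) 3 = - \frac{3}{4}$)
$t{\left(k,m \right)} = - \frac{3}{4} - m$
$F{\left(c,J \right)} = - 3 J + J c$
$F^{2}{\left(5,t{\left(Y{\left(2,5 \right)},-1 \right)} \right)} = \left(\left(- \frac{3}{4} - -1\right) \left(-3 + 5\right)\right)^{2} = \left(\left(- \frac{3}{4} + 1\right) 2\right)^{2} = \left(\frac{1}{4} \cdot 2\right)^{2} = \left(\frac{1}{2}\right)^{2} = \frac{1}{4}$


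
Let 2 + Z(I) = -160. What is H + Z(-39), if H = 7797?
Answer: 7635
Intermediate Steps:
Z(I) = -162 (Z(I) = -2 - 160 = -162)
H + Z(-39) = 7797 - 162 = 7635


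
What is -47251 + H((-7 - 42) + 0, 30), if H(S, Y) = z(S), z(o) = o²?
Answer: -44850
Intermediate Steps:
H(S, Y) = S²
-47251 + H((-7 - 42) + 0, 30) = -47251 + ((-7 - 42) + 0)² = -47251 + (-49 + 0)² = -47251 + (-49)² = -47251 + 2401 = -44850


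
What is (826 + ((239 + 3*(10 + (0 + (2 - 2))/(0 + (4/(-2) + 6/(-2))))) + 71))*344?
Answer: 401104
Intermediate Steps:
(826 + ((239 + 3*(10 + (0 + (2 - 2))/(0 + (4/(-2) + 6/(-2))))) + 71))*344 = (826 + ((239 + 3*(10 + (0 + 0)/(0 + (4*(-½) + 6*(-½))))) + 71))*344 = (826 + ((239 + 3*(10 + 0/(0 + (-2 - 3)))) + 71))*344 = (826 + ((239 + 3*(10 + 0/(0 - 5))) + 71))*344 = (826 + ((239 + 3*(10 + 0/(-5))) + 71))*344 = (826 + ((239 + 3*(10 + 0*(-⅕))) + 71))*344 = (826 + ((239 + 3*(10 + 0)) + 71))*344 = (826 + ((239 + 3*10) + 71))*344 = (826 + ((239 + 30) + 71))*344 = (826 + (269 + 71))*344 = (826 + 340)*344 = 1166*344 = 401104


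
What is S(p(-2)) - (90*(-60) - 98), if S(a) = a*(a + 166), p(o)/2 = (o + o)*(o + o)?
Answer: 11834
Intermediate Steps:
p(o) = 8*o² (p(o) = 2*((o + o)*(o + o)) = 2*((2*o)*(2*o)) = 2*(4*o²) = 8*o²)
S(a) = a*(166 + a)
S(p(-2)) - (90*(-60) - 98) = (8*(-2)²)*(166 + 8*(-2)²) - (90*(-60) - 98) = (8*4)*(166 + 8*4) - (-5400 - 98) = 32*(166 + 32) - 1*(-5498) = 32*198 + 5498 = 6336 + 5498 = 11834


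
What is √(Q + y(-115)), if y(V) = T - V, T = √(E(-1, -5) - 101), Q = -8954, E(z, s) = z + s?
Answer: √(-8839 + I*√107) ≈ 0.055 + 94.016*I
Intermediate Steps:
E(z, s) = s + z
T = I*√107 (T = √((-5 - 1) - 101) = √(-6 - 101) = √(-107) = I*√107 ≈ 10.344*I)
y(V) = -V + I*√107 (y(V) = I*√107 - V = -V + I*√107)
√(Q + y(-115)) = √(-8954 + (-1*(-115) + I*√107)) = √(-8954 + (115 + I*√107)) = √(-8839 + I*√107)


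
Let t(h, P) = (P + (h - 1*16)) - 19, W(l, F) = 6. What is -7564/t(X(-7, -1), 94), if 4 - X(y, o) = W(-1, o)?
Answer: -7564/57 ≈ -132.70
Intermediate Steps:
X(y, o) = -2 (X(y, o) = 4 - 1*6 = 4 - 6 = -2)
t(h, P) = -35 + P + h (t(h, P) = (P + (h - 16)) - 19 = (P + (-16 + h)) - 19 = (-16 + P + h) - 19 = -35 + P + h)
-7564/t(X(-7, -1), 94) = -7564/(-35 + 94 - 2) = -7564/57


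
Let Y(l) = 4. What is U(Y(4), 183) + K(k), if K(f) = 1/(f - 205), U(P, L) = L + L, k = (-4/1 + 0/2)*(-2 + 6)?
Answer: 80885/221 ≈ 366.00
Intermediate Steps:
k = -16 (k = (-4*1 + 0*(1/2))*4 = (-4 + 0)*4 = -4*4 = -16)
U(P, L) = 2*L
K(f) = 1/(-205 + f)
U(Y(4), 183) + K(k) = 2*183 + 1/(-205 - 16) = 366 + 1/(-221) = 366 - 1/221 = 80885/221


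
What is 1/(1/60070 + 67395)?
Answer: 60070/4048417651 ≈ 1.4838e-5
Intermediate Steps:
1/(1/60070 + 67395) = 1/(4048417651/60070) = 60070/4048417651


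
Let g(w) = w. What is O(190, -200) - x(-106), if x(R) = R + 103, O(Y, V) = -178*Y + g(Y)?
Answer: -33627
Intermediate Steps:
O(Y, V) = -177*Y (O(Y, V) = -178*Y + Y = -177*Y)
x(R) = 103 + R
O(190, -200) - x(-106) = -177*190 - (103 - 106) = -33630 - 1*(-3) = -33630 + 3 = -33627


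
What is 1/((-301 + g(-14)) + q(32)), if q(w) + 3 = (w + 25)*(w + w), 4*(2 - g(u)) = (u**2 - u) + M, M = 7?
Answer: 4/13167 ≈ 0.00030379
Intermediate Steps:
g(u) = 1/4 - u**2/4 + u/4 (g(u) = 2 - ((u**2 - u) + 7)/4 = 2 - (7 + u**2 - u)/4 = 2 + (-7/4 - u**2/4 + u/4) = 1/4 - u**2/4 + u/4)
q(w) = -3 + 2*w*(25 + w) (q(w) = -3 + (w + 25)*(w + w) = -3 + (25 + w)*(2*w) = -3 + 2*w*(25 + w))
1/((-301 + g(-14)) + q(32)) = 1/((-301 + (1/4 - 1/4*(-14)**2 + (1/4)*(-14))) + (-3 + 2*32**2 + 50*32)) = 1/((-301 + (1/4 - 1/4*196 - 7/2)) + (-3 + 2*1024 + 1600)) = 1/((-301 + (1/4 - 49 - 7/2)) + (-3 + 2048 + 1600)) = 1/((-301 - 209/4) + 3645) = 1/(-1413/4 + 3645) = 1/(13167/4) = 4/13167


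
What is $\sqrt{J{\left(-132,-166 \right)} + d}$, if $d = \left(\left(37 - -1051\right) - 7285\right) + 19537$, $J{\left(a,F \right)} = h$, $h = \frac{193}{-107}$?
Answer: $\frac{\sqrt{152709009}}{107} \approx 115.49$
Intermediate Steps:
$h = - \frac{193}{107}$ ($h = 193 \left(- \frac{1}{107}\right) = - \frac{193}{107} \approx -1.8037$)
$J{\left(a,F \right)} = - \frac{193}{107}$
$d = 13340$ ($d = \left(\left(37 + \left(-22 + 1073\right)\right) - 7285\right) + 19537 = \left(\left(37 + 1051\right) - 7285\right) + 19537 = \left(1088 - 7285\right) + 19537 = -6197 + 19537 = 13340$)
$\sqrt{J{\left(-132,-166 \right)} + d} = \sqrt{- \frac{193}{107} + 13340} = \sqrt{\frac{1427187}{107}} = \frac{\sqrt{152709009}}{107}$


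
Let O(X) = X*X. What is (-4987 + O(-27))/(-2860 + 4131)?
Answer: -4258/1271 ≈ -3.3501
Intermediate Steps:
O(X) = X**2
(-4987 + O(-27))/(-2860 + 4131) = (-4987 + (-27)**2)/(-2860 + 4131) = (-4987 + 729)/1271 = -4258*1/1271 = -4258/1271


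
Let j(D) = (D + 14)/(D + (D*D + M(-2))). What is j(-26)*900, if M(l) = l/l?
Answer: -3600/217 ≈ -16.590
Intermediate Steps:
M(l) = 1
j(D) = (14 + D)/(1 + D + D²) (j(D) = (D + 14)/(D + (D*D + 1)) = (14 + D)/(D + (D² + 1)) = (14 + D)/(D + (1 + D²)) = (14 + D)/(1 + D + D²))
j(-26)*900 = ((14 - 26)/(1 - 26 + (-26)²))*900 = (-12/(1 - 26 + 676))*900 = (-12/651)*900 = ((1/651)*(-12))*900 = -4/217*900 = -3600/217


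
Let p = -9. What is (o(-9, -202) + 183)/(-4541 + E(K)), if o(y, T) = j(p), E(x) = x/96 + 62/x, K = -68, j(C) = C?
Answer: -70992/1853389 ≈ -0.038304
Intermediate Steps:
E(x) = 62/x + x/96 (E(x) = x*(1/96) + 62/x = x/96 + 62/x = 62/x + x/96)
o(y, T) = -9
(o(-9, -202) + 183)/(-4541 + E(K)) = (-9 + 183)/(-4541 + (62/(-68) + (1/96)*(-68))) = 174/(-4541 + (62*(-1/68) - 17/24)) = 174/(-4541 + (-31/34 - 17/24)) = 174/(-4541 - 661/408) = 174/(-1853389/408) = 174*(-408/1853389) = -70992/1853389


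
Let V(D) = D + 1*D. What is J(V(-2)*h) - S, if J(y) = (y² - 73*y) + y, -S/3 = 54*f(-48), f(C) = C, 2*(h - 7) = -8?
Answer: -6768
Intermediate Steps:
h = 3 (h = 7 + (½)*(-8) = 7 - 4 = 3)
V(D) = 2*D (V(D) = D + D = 2*D)
S = 7776 (S = -162*(-48) = -3*(-2592) = 7776)
J(y) = y² - 72*y
J(V(-2)*h) - S = ((2*(-2))*3)*(-72 + (2*(-2))*3) - 1*7776 = (-4*3)*(-72 - 4*3) - 7776 = -12*(-72 - 12) - 7776 = -12*(-84) - 7776 = 1008 - 7776 = -6768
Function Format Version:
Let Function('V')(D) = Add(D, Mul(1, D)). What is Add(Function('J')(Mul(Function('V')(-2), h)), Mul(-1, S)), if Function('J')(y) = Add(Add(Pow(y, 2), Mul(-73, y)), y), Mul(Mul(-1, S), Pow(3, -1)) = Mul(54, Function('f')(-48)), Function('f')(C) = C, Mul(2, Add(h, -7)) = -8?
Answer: -6768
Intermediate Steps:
h = 3 (h = Add(7, Mul(Rational(1, 2), -8)) = Add(7, -4) = 3)
Function('V')(D) = Mul(2, D) (Function('V')(D) = Add(D, D) = Mul(2, D))
S = 7776 (S = Mul(-3, Mul(54, -48)) = Mul(-3, -2592) = 7776)
Function('J')(y) = Add(Pow(y, 2), Mul(-72, y))
Add(Function('J')(Mul(Function('V')(-2), h)), Mul(-1, S)) = Add(Mul(Mul(Mul(2, -2), 3), Add(-72, Mul(Mul(2, -2), 3))), Mul(-1, 7776)) = Add(Mul(Mul(-4, 3), Add(-72, Mul(-4, 3))), -7776) = Add(Mul(-12, Add(-72, -12)), -7776) = Add(Mul(-12, -84), -7776) = Add(1008, -7776) = -6768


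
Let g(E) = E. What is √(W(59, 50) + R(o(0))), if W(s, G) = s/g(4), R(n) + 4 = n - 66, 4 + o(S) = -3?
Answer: I*√249/2 ≈ 7.8899*I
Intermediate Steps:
o(S) = -7 (o(S) = -4 - 3 = -7)
R(n) = -70 + n (R(n) = -4 + (n - 66) = -4 + (-66 + n) = -70 + n)
W(s, G) = s/4
√(W(59, 50) + R(o(0))) = √((¼)*59 + (-70 - 7)) = √(59/4 - 77) = √(-249/4) = I*√249/2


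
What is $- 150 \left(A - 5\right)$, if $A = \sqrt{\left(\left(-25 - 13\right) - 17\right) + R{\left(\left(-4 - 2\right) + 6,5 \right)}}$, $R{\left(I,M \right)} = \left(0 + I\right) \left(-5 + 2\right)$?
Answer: $750 - 150 i \sqrt{55} \approx 750.0 - 1112.4 i$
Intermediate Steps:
$R{\left(I,M \right)} = - 3 I$ ($R{\left(I,M \right)} = I \left(-3\right) = - 3 I$)
$A = i \sqrt{55}$ ($A = \sqrt{\left(\left(-25 - 13\right) - 17\right) - 3 \left(\left(-4 - 2\right) + 6\right)} = \sqrt{\left(-38 - 17\right) - 3 \left(-6 + 6\right)} = \sqrt{-55 - 0} = \sqrt{-55 + 0} = \sqrt{-55} = i \sqrt{55} \approx 7.4162 i$)
$- 150 \left(A - 5\right) = - 150 \left(i \sqrt{55} - 5\right) = - 150 \left(-5 + i \sqrt{55}\right) = 750 - 150 i \sqrt{55}$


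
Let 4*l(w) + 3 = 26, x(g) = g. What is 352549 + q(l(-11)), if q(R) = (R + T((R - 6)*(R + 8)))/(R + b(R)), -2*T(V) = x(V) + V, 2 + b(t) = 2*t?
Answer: 86022103/244 ≈ 3.5255e+5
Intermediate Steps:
b(t) = -2 + 2*t
T(V) = -V (T(V) = -(V + V)/2 = -V)
l(w) = 23/4 (l(w) = -3/4 + (1/4)*26 = -3/4 + 13/2 = 23/4)
q(R) = (R - (-6 + R)*(8 + R))/(-2 + 3*R) (q(R) = (R - (R - 6)*(R + 8))/(R + (-2 + 2*R)) = (R - (-6 + R)*(8 + R))/(-2 + 3*R))
352549 + q(l(-11)) = 352549 + (48 - 1*23/4 - (23/4)**2)/(-2 + 3*(23/4)) = 352549 + (48 - 23/4 - 1*529/16)/(-2 + 69/4) = 352549 + (48 - 23/4 - 529/16)/(61/4) = 352549 + (4/61)*(147/16) = 352549 + 147/244 = 86022103/244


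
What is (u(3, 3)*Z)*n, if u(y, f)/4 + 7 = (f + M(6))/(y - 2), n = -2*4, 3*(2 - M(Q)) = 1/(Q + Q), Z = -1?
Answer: -584/9 ≈ -64.889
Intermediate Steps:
M(Q) = 2 - 1/(6*Q) (M(Q) = 2 - 1/(3*(Q + Q)) = 2 - 1/(2*Q)/3 = 2 - 1/(6*Q))
n = -8
u(y, f) = -28 + 4*(71/36 + f)/(-2 + y) (u(y, f) = -28 + 4*((f + (2 - ⅙/6))/(y - 2)) = -28 + 4*((f + (2 - ⅙*⅙))/(-2 + y)) = -28 + 4*((f + (2 - 1/36))/(-2 + y)) = -28 + 4*((f + 71/36)/(-2 + y)) = -28 + 4*((71/36 + f)/(-2 + y)) = -28 + 4*(71/36 + f)/(-2 + y))
(u(3, 3)*Z)*n = (((575 - 252*3 + 36*3)/(9*(-2 + 3)))*(-1))*(-8) = (((⅑)*(575 - 756 + 108)/1)*(-1))*(-8) = (((⅑)*1*(-73))*(-1))*(-8) = -73/9*(-1)*(-8) = (73/9)*(-8) = -584/9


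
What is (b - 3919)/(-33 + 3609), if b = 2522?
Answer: -1397/3576 ≈ -0.39066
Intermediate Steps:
(b - 3919)/(-33 + 3609) = (2522 - 3919)/(-33 + 3609) = -1397/3576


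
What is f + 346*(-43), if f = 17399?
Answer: 2521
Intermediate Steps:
f + 346*(-43) = 17399 + 346*(-43) = 17399 - 14878 = 2521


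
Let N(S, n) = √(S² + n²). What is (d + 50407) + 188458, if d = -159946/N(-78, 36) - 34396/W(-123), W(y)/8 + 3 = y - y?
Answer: 1441789/6 - 79973*√205/615 ≈ 2.3844e+5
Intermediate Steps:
W(y) = -24 (W(y) = -24 + 8*(y - y) = -24 + 8*0 = -24 + 0 = -24)
d = 8599/6 - 79973*√205/615 (d = -159946/√((-78)² + 36²) - 34396/(-24) = -159946/√(6084 + 1296) - 34396*(-1/24) = -159946*√205/1230 + 8599/6 = -79973*√205/615 + 8599/6 = 8599/6 - 79973*√205/615 ≈ -428.69)
(d + 50407) + 188458 = ((8599/6 - 79973*√205/615) + 50407) + 188458 = (311041/6 - 79973*√205/615) + 188458 = 1441789/6 - 79973*√205/615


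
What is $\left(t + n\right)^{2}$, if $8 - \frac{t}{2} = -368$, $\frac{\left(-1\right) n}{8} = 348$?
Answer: $4129024$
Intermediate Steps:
$n = -2784$ ($n = \left(-8\right) 348 = -2784$)
$t = 752$ ($t = 16 - -736 = 16 + 736 = 752$)
$\left(t + n\right)^{2} = \left(752 - 2784\right)^{2} = \left(-2032\right)^{2} = 4129024$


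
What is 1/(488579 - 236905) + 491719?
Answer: 123752887607/251674 ≈ 4.9172e+5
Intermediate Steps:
1/(488579 - 236905) + 491719 = 1/251674 + 491719 = 123752887607/251674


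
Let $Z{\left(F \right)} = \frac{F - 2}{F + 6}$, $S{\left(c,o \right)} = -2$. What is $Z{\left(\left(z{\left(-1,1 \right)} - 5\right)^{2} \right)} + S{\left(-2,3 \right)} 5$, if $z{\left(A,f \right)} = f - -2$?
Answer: $- \frac{49}{5} \approx -9.8$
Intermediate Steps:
$z{\left(A,f \right)} = 2 + f$ ($z{\left(A,f \right)} = f + 2 = 2 + f$)
$Z{\left(F \right)} = \frac{-2 + F}{6 + F}$
$Z{\left(\left(z{\left(-1,1 \right)} - 5\right)^{2} \right)} + S{\left(-2,3 \right)} 5 = \frac{-2 + \left(\left(2 + 1\right) - 5\right)^{2}}{6 + \left(\left(2 + 1\right) - 5\right)^{2}} - 10 = \frac{-2 + \left(3 - 5\right)^{2}}{6 + \left(3 - 5\right)^{2}} - 10 = \frac{-2 + \left(-2\right)^{2}}{6 + \left(-2\right)^{2}} - 10 = \frac{-2 + 4}{6 + 4} - 10 = \frac{1}{10} \cdot 2 - 10 = \frac{1}{5} - 10 = - \frac{49}{5}$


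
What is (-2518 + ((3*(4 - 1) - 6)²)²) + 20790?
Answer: 18353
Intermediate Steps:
(-2518 + ((3*(4 - 1) - 6)²)²) + 20790 = (-2518 + ((3*3 - 6)²)²) + 20790 = (-2518 + ((9 - 6)²)²) + 20790 = (-2518 + (3²)²) + 20790 = (-2518 + 9²) + 20790 = (-2518 + 81) + 20790 = -2437 + 20790 = 18353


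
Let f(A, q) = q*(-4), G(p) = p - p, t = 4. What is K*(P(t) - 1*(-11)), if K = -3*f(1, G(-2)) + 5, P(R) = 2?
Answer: 65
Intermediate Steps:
G(p) = 0
f(A, q) = -4*q
K = 5 (K = -(-12)*0 + 5 = -3*0 + 5 = 0 + 5 = 5)
K*(P(t) - 1*(-11)) = 5*(2 - 1*(-11)) = 5*(2 + 11) = 5*13 = 65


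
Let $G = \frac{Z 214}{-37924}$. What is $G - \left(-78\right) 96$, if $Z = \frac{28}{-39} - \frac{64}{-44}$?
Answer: $\frac{30456292406}{4067349} \approx 7488.0$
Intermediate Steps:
$Z = \frac{316}{429}$ ($Z = 28 \left(- \frac{1}{39}\right) - - \frac{16}{11} = - \frac{28}{39} + \frac{16}{11} = \frac{316}{429} \approx 0.7366$)
$G = - \frac{16906}{4067349}$ ($G = \frac{\frac{316}{429} \cdot 214}{-37924} = \frac{67624}{429} \left(- \frac{1}{37924}\right) = - \frac{16906}{4067349} \approx -0.0041565$)
$G - \left(-78\right) 96 = - \frac{16906}{4067349} - \left(-78\right) 96 = - \frac{16906}{4067349} - -7488 = - \frac{16906}{4067349} + 7488 = \frac{30456292406}{4067349}$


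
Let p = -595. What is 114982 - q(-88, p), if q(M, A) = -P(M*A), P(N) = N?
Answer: 167342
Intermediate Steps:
q(M, A) = -A*M (q(M, A) = -M*A = -A*M)
114982 - q(-88, p) = 114982 - (-1)*(-595)*(-88) = 114982 - 1*(-52360) = 114982 + 52360 = 167342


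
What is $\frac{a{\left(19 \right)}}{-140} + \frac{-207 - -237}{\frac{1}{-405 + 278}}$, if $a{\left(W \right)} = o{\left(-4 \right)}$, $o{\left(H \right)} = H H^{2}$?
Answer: $- \frac{133334}{35} \approx -3809.5$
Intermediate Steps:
$o{\left(H \right)} = H^{3}$
$a{\left(W \right)} = -64$ ($a{\left(W \right)} = \left(-4\right)^{3} = -64$)
$\frac{a{\left(19 \right)}}{-140} + \frac{-207 - -237}{\frac{1}{-405 + 278}} = - \frac{64}{-140} + \frac{-207 - -237}{\frac{1}{-405 + 278}} = \left(-64\right) \left(- \frac{1}{140}\right) + \frac{-207 + 237}{\frac{1}{-127}} = \frac{16}{35} + \frac{30}{- \frac{1}{127}} = \frac{16}{35} + 30 \left(-127\right) = \frac{16}{35} - 3810 = - \frac{133334}{35}$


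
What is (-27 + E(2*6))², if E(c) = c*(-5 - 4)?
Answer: 18225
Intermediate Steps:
E(c) = -9*c (E(c) = c*(-9) = -9*c)
(-27 + E(2*6))² = (-27 - 18*6)² = (-27 - 9*12)² = (-27 - 108)² = (-135)² = 18225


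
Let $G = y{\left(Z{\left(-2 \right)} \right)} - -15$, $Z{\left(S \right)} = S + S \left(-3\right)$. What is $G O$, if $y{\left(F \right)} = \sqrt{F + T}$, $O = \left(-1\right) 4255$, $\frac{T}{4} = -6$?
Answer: $-63825 - 8510 i \sqrt{5} \approx -63825.0 - 19029.0 i$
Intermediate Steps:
$Z{\left(S \right)} = - 2 S$ ($Z{\left(S \right)} = S - 3 S = - 2 S$)
$T = -24$ ($T = 4 \left(-6\right) = -24$)
$O = -4255$
$y{\left(F \right)} = \sqrt{-24 + F}$ ($y{\left(F \right)} = \sqrt{F - 24} = \sqrt{-24 + F}$)
$G = 15 + 2 i \sqrt{5}$ ($G = \sqrt{-24 - -4} - -15 = \sqrt{-24 + 4} + 15 = \sqrt{-20} + 15 = 2 i \sqrt{5} + 15 = 15 + 2 i \sqrt{5} \approx 15.0 + 4.4721 i$)
$G O = \left(15 + 2 i \sqrt{5}\right) \left(-4255\right) = -63825 - 8510 i \sqrt{5}$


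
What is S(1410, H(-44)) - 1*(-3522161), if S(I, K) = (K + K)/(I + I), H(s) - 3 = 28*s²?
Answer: 4966301221/1410 ≈ 3.5222e+6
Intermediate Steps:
H(s) = 3 + 28*s²
S(I, K) = K/I (S(I, K) = (2*K)/((2*I)) = (2*K)*(1/(2*I)) = K/I)
S(1410, H(-44)) - 1*(-3522161) = (3 + 28*(-44)²)/1410 - 1*(-3522161) = (3 + 28*1936)*(1/1410) + 3522161 = (3 + 54208)*(1/1410) + 3522161 = 54211*(1/1410) + 3522161 = 54211/1410 + 3522161 = 4966301221/1410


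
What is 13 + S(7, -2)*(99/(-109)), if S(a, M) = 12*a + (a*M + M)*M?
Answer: -10067/109 ≈ -92.358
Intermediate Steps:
S(a, M) = 12*a + M*(M + M*a) (S(a, M) = 12*a + (M*a + M)*M = 12*a + (M + M*a)*M = 12*a + M*(M + M*a))
13 + S(7, -2)*(99/(-109)) = 13 + ((-2)**2 + 12*7 + 7*(-2)**2)*(99/(-109)) = 13 + (4 + 84 + 7*4)*(99*(-1/109)) = 13 + (4 + 84 + 28)*(-99/109) = 13 + 116*(-99/109) = 13 - 11484/109 = -10067/109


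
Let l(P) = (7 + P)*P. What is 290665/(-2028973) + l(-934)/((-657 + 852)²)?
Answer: 193963200921/8572410925 ≈ 22.626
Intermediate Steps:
l(P) = P*(7 + P)
290665/(-2028973) + l(-934)/((-657 + 852)²) = 290665/(-2028973) + (-934*(7 - 934))/((-657 + 852)²) = 290665*(-1/2028973) + (-934*(-927))/(195²) = -290665/2028973 + 865818/38025 = -290665/2028973 + 865818*(1/38025) = -290665/2028973 + 96202/4225 = 193963200921/8572410925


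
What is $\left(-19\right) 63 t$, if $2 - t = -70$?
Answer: $-86184$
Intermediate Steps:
$t = 72$ ($t = 2 - -70 = 2 + 70 = 72$)
$\left(-19\right) 63 t = \left(-19\right) 63 \cdot 72 = \left(-1197\right) 72 = -86184$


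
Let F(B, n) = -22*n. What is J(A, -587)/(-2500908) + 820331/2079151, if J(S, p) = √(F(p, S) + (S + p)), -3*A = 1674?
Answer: 820331/2079151 - √11131/2500908 ≈ 0.39451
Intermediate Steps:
A = -558 (A = -⅓*1674 = -558)
J(S, p) = √(p - 21*S) (J(S, p) = √(-22*S + (S + p)) = √(p - 21*S))
J(A, -587)/(-2500908) + 820331/2079151 = √(-587 - 21*(-558))/(-2500908) + 820331/2079151 = √(-587 + 11718)*(-1/2500908) + 820331*(1/2079151) = √11131*(-1/2500908) + 820331/2079151 = -√11131/2500908 + 820331/2079151 = 820331/2079151 - √11131/2500908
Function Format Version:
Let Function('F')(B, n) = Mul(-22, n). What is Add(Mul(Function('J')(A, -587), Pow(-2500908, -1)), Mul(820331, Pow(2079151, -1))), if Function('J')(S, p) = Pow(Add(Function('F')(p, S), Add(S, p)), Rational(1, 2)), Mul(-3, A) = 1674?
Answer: Add(Rational(820331, 2079151), Mul(Rational(-1, 2500908), Pow(11131, Rational(1, 2)))) ≈ 0.39451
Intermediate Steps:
A = -558 (A = Mul(Rational(-1, 3), 1674) = -558)
Function('J')(S, p) = Pow(Add(p, Mul(-21, S)), Rational(1, 2)) (Function('J')(S, p) = Pow(Add(Mul(-22, S), Add(S, p)), Rational(1, 2)) = Pow(Add(p, Mul(-21, S)), Rational(1, 2)))
Add(Mul(Function('J')(A, -587), Pow(-2500908, -1)), Mul(820331, Pow(2079151, -1))) = Add(Mul(Pow(Add(-587, Mul(-21, -558)), Rational(1, 2)), Pow(-2500908, -1)), Mul(820331, Pow(2079151, -1))) = Add(Mul(Pow(Add(-587, 11718), Rational(1, 2)), Rational(-1, 2500908)), Mul(820331, Rational(1, 2079151))) = Add(Mul(Pow(11131, Rational(1, 2)), Rational(-1, 2500908)), Rational(820331, 2079151)) = Add(Mul(Rational(-1, 2500908), Pow(11131, Rational(1, 2))), Rational(820331, 2079151)) = Add(Rational(820331, 2079151), Mul(Rational(-1, 2500908), Pow(11131, Rational(1, 2))))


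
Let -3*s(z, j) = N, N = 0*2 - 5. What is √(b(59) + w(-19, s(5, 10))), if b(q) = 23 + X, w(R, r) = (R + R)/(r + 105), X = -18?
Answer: √7430/40 ≈ 2.1549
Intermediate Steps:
N = -5 (N = 0 - 5 = -5)
s(z, j) = 5/3 (s(z, j) = -⅓*(-5) = 5/3)
w(R, r) = 2*R/(105 + r) (w(R, r) = (2*R)/(105 + r) = 2*R/(105 + r))
b(q) = 5 (b(q) = 23 - 18 = 5)
√(b(59) + w(-19, s(5, 10))) = √(5 + 2*(-19)/(105 + 5/3)) = √(5 + 2*(-19)/(320/3)) = √(5 + 2*(-19)*(3/320)) = √(5 - 57/160) = √(743/160) = √7430/40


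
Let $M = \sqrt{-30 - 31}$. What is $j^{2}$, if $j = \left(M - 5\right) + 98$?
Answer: $\left(93 + i \sqrt{61}\right)^{2} \approx 8588.0 + 1452.7 i$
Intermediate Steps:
$M = i \sqrt{61}$ ($M = \sqrt{-61} = i \sqrt{61} \approx 7.8102 i$)
$j = 93 + i \sqrt{61}$ ($j = \left(i \sqrt{61} - 5\right) + 98 = \left(-5 + i \sqrt{61}\right) + 98 = 93 + i \sqrt{61} \approx 93.0 + 7.8102 i$)
$j^{2} = \left(93 + i \sqrt{61}\right)^{2}$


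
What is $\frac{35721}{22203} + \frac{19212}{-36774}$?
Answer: $\frac{16426667}{15120243} \approx 1.0864$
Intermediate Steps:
$\frac{35721}{22203} + \frac{19212}{-36774} = 35721 \cdot \frac{1}{22203} + 19212 \left(- \frac{1}{36774}\right) = \frac{3969}{2467} - \frac{3202}{6129} = \frac{16426667}{15120243}$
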